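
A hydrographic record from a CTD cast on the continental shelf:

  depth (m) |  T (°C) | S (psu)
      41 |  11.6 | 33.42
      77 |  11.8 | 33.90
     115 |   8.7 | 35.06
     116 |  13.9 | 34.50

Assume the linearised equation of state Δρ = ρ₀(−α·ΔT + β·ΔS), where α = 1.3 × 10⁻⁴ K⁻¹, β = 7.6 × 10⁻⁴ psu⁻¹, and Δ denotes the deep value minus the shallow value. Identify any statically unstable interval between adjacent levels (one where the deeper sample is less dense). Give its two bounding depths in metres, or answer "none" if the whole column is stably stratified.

Evaluate Δρ/ρ₀ = −αΔT + βΔS across each adjacent pair:
  41–77 m: −αΔT+βΔS = −(1.3 × 10⁻⁴)(+0.2)+(7.6 × 10⁻⁴)(+0.48) = 3.4 × 10⁻⁴ → stable
  77–115 m: −αΔT+βΔS = −(1.3 × 10⁻⁴)(-3.1)+(7.6 × 10⁻⁴)(+1.16) = 1.3 × 10⁻³ → stable
  115–116 m: −αΔT+βΔS = −(1.3 × 10⁻⁴)(+5.2)+(7.6 × 10⁻⁴)(-0.56) = -1.1 × 10⁻³ → UNSTABLE
The 115–116 m interval has Δρ < 0: lighter water underlies denser water.

115–116 m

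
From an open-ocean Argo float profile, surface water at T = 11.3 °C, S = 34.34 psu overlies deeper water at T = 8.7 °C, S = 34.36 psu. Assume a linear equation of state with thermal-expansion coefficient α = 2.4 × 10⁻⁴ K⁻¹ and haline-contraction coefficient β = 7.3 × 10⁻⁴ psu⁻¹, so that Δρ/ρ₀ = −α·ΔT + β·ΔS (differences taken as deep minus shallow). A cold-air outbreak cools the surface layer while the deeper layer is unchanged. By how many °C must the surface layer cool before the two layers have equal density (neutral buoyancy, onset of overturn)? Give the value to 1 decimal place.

2.7 °C

Neutral buoyancy requires Δρ = 0, i.e. −α(T_deep − T_surf′) + β(S_deep − S_surf) = 0.
T_surf′ = T_deep − (β/α)·ΔS = 8.7 − (7.3 × 10⁻⁴/2.4 × 10⁻⁴)·(+0.02) = 8.639 °C.
Cooling required: 11.3 − (8.639) = 2.661 °C.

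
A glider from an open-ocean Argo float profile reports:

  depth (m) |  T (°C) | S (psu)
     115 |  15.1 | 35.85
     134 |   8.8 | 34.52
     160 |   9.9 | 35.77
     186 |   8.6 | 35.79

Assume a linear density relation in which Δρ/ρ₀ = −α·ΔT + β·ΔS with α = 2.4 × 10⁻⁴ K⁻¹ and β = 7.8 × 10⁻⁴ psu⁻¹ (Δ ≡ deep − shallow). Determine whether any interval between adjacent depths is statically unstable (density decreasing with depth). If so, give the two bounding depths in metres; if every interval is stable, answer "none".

none

Evaluate Δρ/ρ₀ = −αΔT + βΔS across each adjacent pair:
  115–134 m: −αΔT+βΔS = −(2.4 × 10⁻⁴)(-6.3)+(7.8 × 10⁻⁴)(-1.33) = 4.7 × 10⁻⁴ → stable
  134–160 m: −αΔT+βΔS = −(2.4 × 10⁻⁴)(+1.1)+(7.8 × 10⁻⁴)(+1.25) = 7.1 × 10⁻⁴ → stable
  160–186 m: −αΔT+βΔS = −(2.4 × 10⁻⁴)(-1.3)+(7.8 × 10⁻⁴)(+0.02) = 3.3 × 10⁻⁴ → stable
Every interval has Δρ > 0: the column is stably stratified throughout.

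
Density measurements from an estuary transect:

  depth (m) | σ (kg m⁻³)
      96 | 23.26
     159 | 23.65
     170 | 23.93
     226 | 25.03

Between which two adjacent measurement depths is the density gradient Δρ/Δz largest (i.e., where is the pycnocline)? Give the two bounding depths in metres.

159–170 m

Compute the density gradient over each adjacent pair:
  96–159 m: Δρ/Δz = 0.39/63 = 6.2 × 10⁻³ kg m⁻⁴
  159–170 m: Δρ/Δz = 0.28/11 = 0.025 kg m⁻⁴
  170–226 m: Δρ/Δz = 1.10/56 = 0.020 kg m⁻⁴
The largest gradient is in the 159–170 m interval — the pycnocline.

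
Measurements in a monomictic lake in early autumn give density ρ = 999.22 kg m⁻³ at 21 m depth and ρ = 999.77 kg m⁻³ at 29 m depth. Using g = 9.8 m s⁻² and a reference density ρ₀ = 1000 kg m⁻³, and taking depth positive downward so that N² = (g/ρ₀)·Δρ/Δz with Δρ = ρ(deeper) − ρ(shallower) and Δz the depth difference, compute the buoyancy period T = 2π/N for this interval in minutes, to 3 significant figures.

4.03 min

Δρ = 999.77 − 999.22 = 0.55 kg m⁻³ over Δz = 29 − 21 = 8 m.
N² = (9.8/1000) × (0.55/8) = 6.7375 × 10⁻⁴ s⁻².
N = √(6.7375 × 10⁻⁴) = 0.025957 rad s⁻¹, so T = 2π/N = 242.06 s = 4.0343 min ≈ 4.03 min.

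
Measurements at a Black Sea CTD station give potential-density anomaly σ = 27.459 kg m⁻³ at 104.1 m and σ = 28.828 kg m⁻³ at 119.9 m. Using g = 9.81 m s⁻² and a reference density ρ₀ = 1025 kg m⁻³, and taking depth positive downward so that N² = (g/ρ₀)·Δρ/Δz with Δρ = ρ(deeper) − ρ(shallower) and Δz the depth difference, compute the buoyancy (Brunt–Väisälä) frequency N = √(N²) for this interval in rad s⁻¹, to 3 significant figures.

Δρ = 1028.828 − 1027.459 = 1.369 kg m⁻³ over Δz = 119.9 − 104.1 = 15.8 m.
N² = (9.81/1025) × (1.369/15.8) = 8.2926 × 10⁻⁴ s⁻².
N = √(8.2926 × 10⁻⁴) = 0.028797 rad s⁻¹ ≈ 0.0288 rad s⁻¹.

0.0288 rad s⁻¹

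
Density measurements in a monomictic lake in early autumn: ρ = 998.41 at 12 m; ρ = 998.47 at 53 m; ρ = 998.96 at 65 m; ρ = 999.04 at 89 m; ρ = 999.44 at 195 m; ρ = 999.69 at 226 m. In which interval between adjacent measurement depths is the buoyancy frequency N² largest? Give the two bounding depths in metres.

53–65 m

Compute the density gradient over each adjacent pair:
  12–53 m: Δρ/Δz = 0.06/41 = 1.5 × 10⁻³ kg m⁻⁴
  53–65 m: Δρ/Δz = 0.49/12 = 0.041 kg m⁻⁴
  65–89 m: Δρ/Δz = 0.08/24 = 3.3 × 10⁻³ kg m⁻⁴
  89–195 m: Δρ/Δz = 0.40/106 = 3.8 × 10⁻³ kg m⁻⁴
  195–226 m: Δρ/Δz = 0.25/31 = 8.1 × 10⁻³ kg m⁻⁴
The largest gradient is in the 53–65 m interval — the pycnocline.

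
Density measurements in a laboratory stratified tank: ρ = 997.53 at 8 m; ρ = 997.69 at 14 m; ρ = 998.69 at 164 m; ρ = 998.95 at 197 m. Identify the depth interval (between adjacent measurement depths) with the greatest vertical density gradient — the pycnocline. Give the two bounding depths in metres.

8–14 m

Compute the density gradient over each adjacent pair:
  8–14 m: Δρ/Δz = 0.16/6 = 0.027 kg m⁻⁴
  14–164 m: Δρ/Δz = 1.00/150 = 6.7 × 10⁻³ kg m⁻⁴
  164–197 m: Δρ/Δz = 0.26/33 = 7.9 × 10⁻³ kg m⁻⁴
The largest gradient is in the 8–14 m interval — the pycnocline.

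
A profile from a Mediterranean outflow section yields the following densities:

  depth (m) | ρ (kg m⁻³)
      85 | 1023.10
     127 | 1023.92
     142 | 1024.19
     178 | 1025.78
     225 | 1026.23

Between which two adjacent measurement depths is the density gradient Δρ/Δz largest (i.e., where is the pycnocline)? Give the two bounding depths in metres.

Compute the density gradient over each adjacent pair:
  85–127 m: Δρ/Δz = 0.82/42 = 0.020 kg m⁻⁴
  127–142 m: Δρ/Δz = 0.27/15 = 0.018 kg m⁻⁴
  142–178 m: Δρ/Δz = 1.59/36 = 0.044 kg m⁻⁴
  178–225 m: Δρ/Δz = 0.45/47 = 9.6 × 10⁻³ kg m⁻⁴
The largest gradient is in the 142–178 m interval — the pycnocline.

142–178 m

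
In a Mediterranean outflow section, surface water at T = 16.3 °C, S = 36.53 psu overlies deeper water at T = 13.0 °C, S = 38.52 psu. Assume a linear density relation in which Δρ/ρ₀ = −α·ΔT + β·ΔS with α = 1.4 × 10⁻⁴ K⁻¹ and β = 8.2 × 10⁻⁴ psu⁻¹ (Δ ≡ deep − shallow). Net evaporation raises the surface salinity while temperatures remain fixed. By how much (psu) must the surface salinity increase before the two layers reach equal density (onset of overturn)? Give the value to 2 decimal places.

2.55 psu

Neutral buoyancy requires −α(T_deep − T_surf) + β(S_deep − S_surf′) = 0.
S_surf′ = S_deep − (α/β)·ΔT = 38.52 − (1.4 × 10⁻⁴/8.2 × 10⁻⁴)·(-3.3) = 39.0834 psu.
Increase required: 39.0834 − 36.53 = 2.5534 psu.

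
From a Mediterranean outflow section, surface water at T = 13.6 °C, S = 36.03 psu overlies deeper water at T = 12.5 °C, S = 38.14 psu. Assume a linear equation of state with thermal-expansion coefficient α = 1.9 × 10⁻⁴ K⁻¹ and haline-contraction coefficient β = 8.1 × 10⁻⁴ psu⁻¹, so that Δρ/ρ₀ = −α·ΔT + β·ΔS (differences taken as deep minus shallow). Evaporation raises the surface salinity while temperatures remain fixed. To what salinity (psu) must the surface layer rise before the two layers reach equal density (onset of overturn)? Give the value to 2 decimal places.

Neutral buoyancy requires −α(T_deep − T_surf) + β(S_deep − S_surf′) = 0.
S_surf′ = S_deep − (α/β)·ΔT = 38.14 − (1.9 × 10⁻⁴/8.1 × 10⁻⁴)·(-1.1) = 38.3980 psu.
Increase required: 38.3980 − 36.03 = 2.3680 psu.

38.40 psu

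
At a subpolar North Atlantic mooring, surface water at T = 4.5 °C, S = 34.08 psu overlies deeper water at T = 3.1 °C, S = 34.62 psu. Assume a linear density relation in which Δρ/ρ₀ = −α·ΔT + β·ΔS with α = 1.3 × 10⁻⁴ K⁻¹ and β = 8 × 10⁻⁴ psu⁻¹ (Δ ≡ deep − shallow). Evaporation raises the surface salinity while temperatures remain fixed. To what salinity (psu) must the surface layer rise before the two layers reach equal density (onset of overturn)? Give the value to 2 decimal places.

Neutral buoyancy requires −α(T_deep − T_surf) + β(S_deep − S_surf′) = 0.
S_surf′ = S_deep − (α/β)·ΔT = 34.62 − (1.3 × 10⁻⁴/8 × 10⁻⁴)·(-1.4) = 34.8475 psu.
Increase required: 34.8475 − 34.08 = 0.7675 psu.

34.85 psu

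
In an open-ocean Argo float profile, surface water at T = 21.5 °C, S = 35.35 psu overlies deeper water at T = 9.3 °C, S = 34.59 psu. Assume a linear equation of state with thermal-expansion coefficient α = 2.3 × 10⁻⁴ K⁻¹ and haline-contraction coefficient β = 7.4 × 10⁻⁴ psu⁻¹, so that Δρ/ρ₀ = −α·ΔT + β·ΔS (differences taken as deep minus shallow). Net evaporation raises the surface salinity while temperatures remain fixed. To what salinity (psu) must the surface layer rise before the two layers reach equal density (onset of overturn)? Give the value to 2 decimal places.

Neutral buoyancy requires −α(T_deep − T_surf) + β(S_deep − S_surf′) = 0.
S_surf′ = S_deep − (α/β)·ΔT = 34.59 − (2.3 × 10⁻⁴/7.4 × 10⁻⁴)·(-12.2) = 38.3819 psu.
Increase required: 38.3819 − 35.35 = 3.0319 psu.

38.38 psu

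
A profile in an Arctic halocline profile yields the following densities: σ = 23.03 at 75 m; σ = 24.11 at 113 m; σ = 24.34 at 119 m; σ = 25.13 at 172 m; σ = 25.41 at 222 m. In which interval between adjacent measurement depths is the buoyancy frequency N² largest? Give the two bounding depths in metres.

113–119 m

Compute the density gradient over each adjacent pair:
  75–113 m: Δρ/Δz = 1.08/38 = 0.028 kg m⁻⁴
  113–119 m: Δρ/Δz = 0.23/6 = 0.038 kg m⁻⁴
  119–172 m: Δρ/Δz = 0.79/53 = 0.015 kg m⁻⁴
  172–222 m: Δρ/Δz = 0.28/50 = 5.6 × 10⁻³ kg m⁻⁴
The largest gradient is in the 113–119 m interval — the pycnocline.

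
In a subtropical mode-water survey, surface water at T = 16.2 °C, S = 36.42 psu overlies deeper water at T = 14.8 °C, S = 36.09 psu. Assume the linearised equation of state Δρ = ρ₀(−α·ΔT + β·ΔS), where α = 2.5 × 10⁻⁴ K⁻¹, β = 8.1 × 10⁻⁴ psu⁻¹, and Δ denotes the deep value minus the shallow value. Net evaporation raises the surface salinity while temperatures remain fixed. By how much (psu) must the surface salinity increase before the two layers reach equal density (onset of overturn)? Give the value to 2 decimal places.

Neutral buoyancy requires −α(T_deep − T_surf) + β(S_deep − S_surf′) = 0.
S_surf′ = S_deep − (α/β)·ΔT = 36.09 − (2.5 × 10⁻⁴/8.1 × 10⁻⁴)·(-1.4) = 36.5221 psu.
Increase required: 36.5221 − 36.42 = 0.1021 psu.

0.10 psu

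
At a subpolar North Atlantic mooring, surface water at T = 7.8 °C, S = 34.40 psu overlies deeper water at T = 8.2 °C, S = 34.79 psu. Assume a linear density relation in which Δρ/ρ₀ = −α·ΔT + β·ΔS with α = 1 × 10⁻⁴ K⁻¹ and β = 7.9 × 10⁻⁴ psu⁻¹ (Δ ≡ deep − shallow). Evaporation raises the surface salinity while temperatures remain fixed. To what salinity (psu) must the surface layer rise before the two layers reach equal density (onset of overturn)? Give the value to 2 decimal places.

Neutral buoyancy requires −α(T_deep − T_surf) + β(S_deep − S_surf′) = 0.
S_surf′ = S_deep − (α/β)·ΔT = 34.79 − (1 × 10⁻⁴/7.9 × 10⁻⁴)·(+0.4) = 34.7394 psu.
Increase required: 34.7394 − 34.40 = 0.3394 psu.

34.74 psu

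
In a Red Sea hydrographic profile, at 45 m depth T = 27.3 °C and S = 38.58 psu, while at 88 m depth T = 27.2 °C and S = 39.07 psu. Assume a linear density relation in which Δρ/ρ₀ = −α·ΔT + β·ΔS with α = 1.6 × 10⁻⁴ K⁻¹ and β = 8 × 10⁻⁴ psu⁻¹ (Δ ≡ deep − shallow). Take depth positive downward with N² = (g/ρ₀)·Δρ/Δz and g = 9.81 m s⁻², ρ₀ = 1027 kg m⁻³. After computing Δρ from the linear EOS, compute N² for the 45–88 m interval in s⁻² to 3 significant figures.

9.31 × 10⁻⁵ s⁻²

ΔT = -0.1 K, ΔS = +0.49 psu (deep − shallow).
Δρ/ρ₀ = −αΔT + βΔS = 1.60 × 10⁻⁵ + 3.92 × 10⁻⁴ = 4.08 × 10⁻⁴, so Δρ ≈ 0.4190 kg m⁻³.
N² = (g/ρ₀)·Δρ/Δz = g·(Δρ/ρ₀)/Δz = 9.81 × 4.08 × 10⁻⁴ / 43 = 9.3081 × 10⁻⁵ s⁻² ≈ 9.31 × 10⁻⁵ s⁻².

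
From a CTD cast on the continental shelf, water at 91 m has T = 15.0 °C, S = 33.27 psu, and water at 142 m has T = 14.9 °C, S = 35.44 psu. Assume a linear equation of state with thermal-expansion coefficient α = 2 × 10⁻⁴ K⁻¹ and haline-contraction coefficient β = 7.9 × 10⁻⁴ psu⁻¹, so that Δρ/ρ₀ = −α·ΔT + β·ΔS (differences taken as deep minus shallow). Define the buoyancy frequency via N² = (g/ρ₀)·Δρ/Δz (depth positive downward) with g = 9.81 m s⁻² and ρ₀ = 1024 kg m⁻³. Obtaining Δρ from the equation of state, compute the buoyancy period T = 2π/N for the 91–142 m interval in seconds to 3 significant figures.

ΔT = -0.1 K, ΔS = +2.17 psu (deep − shallow).
Δρ/ρ₀ = −αΔT + βΔS = 2.00 × 10⁻⁵ + 1.7143 × 10⁻³ = 1.7343 × 10⁻³, so Δρ ≈ 1.776 kg m⁻³.
N² = (g/ρ₀)·Δρ/Δz = g·(Δρ/ρ₀)/Δz = 9.81 × 1.7343 × 10⁻³ / 51 = 3.3360 × 10⁻⁴ s⁻².
N = √(3.3360 × 10⁻⁴) = 0.018265 rad s⁻¹ → T = 2π/N = 344.00 s ≈ 344 s.

344 s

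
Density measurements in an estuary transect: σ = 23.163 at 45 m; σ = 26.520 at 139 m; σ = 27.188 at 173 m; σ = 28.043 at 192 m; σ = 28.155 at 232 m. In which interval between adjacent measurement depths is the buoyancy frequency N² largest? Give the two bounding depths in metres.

173–192 m

Compute the density gradient over each adjacent pair:
  45–139 m: Δρ/Δz = 3.357/94 = 0.036 kg m⁻⁴
  139–173 m: Δρ/Δz = 0.668/34 = 0.020 kg m⁻⁴
  173–192 m: Δρ/Δz = 0.855/19 = 0.045 kg m⁻⁴
  192–232 m: Δρ/Δz = 0.112/40 = 2.8 × 10⁻³ kg m⁻⁴
The largest gradient is in the 173–192 m interval — the pycnocline.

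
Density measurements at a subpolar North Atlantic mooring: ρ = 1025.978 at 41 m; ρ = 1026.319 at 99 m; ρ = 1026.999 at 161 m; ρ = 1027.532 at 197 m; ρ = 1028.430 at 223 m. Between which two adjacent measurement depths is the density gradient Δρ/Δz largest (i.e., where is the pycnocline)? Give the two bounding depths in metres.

Compute the density gradient over each adjacent pair:
  41–99 m: Δρ/Δz = 0.341/58 = 5.9 × 10⁻³ kg m⁻⁴
  99–161 m: Δρ/Δz = 0.680/62 = 0.011 kg m⁻⁴
  161–197 m: Δρ/Δz = 0.533/36 = 0.015 kg m⁻⁴
  197–223 m: Δρ/Δz = 0.898/26 = 0.035 kg m⁻⁴
The largest gradient is in the 197–223 m interval — the pycnocline.

197–223 m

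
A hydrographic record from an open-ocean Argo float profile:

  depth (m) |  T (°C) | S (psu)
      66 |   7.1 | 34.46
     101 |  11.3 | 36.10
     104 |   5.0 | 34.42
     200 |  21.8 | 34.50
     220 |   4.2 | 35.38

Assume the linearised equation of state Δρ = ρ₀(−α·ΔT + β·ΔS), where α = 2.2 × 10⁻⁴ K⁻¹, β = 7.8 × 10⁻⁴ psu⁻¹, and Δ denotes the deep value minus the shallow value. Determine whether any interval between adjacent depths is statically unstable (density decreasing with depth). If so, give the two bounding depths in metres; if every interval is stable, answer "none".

Evaluate Δρ/ρ₀ = −αΔT + βΔS across each adjacent pair:
  66–101 m: −αΔT+βΔS = −(2.2 × 10⁻⁴)(+4.2)+(7.8 × 10⁻⁴)(+1.64) = 3.6 × 10⁻⁴ → stable
  101–104 m: −αΔT+βΔS = −(2.2 × 10⁻⁴)(-6.3)+(7.8 × 10⁻⁴)(-1.68) = 7.6 × 10⁻⁵ → stable
  104–200 m: −αΔT+βΔS = −(2.2 × 10⁻⁴)(+16.8)+(7.8 × 10⁻⁴)(+0.08) = -3.6 × 10⁻³ → UNSTABLE
  200–220 m: −αΔT+βΔS = −(2.2 × 10⁻⁴)(-17.6)+(7.8 × 10⁻⁴)(+0.88) = 4.6 × 10⁻³ → stable
The 104–200 m interval has Δρ < 0: lighter water underlies denser water.

104–200 m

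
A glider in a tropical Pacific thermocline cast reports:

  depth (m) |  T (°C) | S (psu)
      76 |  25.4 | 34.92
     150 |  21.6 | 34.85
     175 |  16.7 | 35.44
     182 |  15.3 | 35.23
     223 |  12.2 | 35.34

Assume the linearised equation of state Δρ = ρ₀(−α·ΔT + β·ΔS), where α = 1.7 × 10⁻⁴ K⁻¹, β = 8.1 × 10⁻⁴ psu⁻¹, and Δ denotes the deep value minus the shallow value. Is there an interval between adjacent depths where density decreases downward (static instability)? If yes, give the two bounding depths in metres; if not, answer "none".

Evaluate Δρ/ρ₀ = −αΔT + βΔS across each adjacent pair:
  76–150 m: −αΔT+βΔS = −(1.7 × 10⁻⁴)(-3.8)+(8.1 × 10⁻⁴)(-0.07) = 5.9 × 10⁻⁴ → stable
  150–175 m: −αΔT+βΔS = −(1.7 × 10⁻⁴)(-4.9)+(8.1 × 10⁻⁴)(+0.59) = 1.3 × 10⁻³ → stable
  175–182 m: −αΔT+βΔS = −(1.7 × 10⁻⁴)(-1.4)+(8.1 × 10⁻⁴)(-0.21) = 6.8 × 10⁻⁵ → stable
  182–223 m: −αΔT+βΔS = −(1.7 × 10⁻⁴)(-3.1)+(8.1 × 10⁻⁴)(+0.11) = 6.2 × 10⁻⁴ → stable
Every interval has Δρ > 0: the column is stably stratified throughout.

none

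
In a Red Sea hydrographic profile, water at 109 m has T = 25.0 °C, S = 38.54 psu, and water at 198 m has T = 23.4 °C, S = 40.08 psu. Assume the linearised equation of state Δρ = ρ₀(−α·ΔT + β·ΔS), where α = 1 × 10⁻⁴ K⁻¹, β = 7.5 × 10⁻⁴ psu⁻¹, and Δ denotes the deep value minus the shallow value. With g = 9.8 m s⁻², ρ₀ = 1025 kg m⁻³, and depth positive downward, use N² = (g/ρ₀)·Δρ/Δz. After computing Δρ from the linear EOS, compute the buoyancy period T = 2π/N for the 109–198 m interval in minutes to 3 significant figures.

ΔT = -1.6 K, ΔS = +1.54 psu (deep − shallow).
Δρ/ρ₀ = −αΔT + βΔS = 1.60 × 10⁻⁴ + 1.155 × 10⁻³ = 1.315 × 10⁻³, so Δρ ≈ 1.348 kg m⁻³.
N² = (g/ρ₀)·Δρ/Δz = g·(Δρ/ρ₀)/Δz = 9.8 × 1.315 × 10⁻³ / 89 = 1.4480 × 10⁻⁴ s⁻².
N = √(1.4480 × 10⁻⁴) = 0.012033 rad s⁻¹ → T = 2π/N = 522.16 s = 8.7027 min ≈ 8.70 min.

8.70 min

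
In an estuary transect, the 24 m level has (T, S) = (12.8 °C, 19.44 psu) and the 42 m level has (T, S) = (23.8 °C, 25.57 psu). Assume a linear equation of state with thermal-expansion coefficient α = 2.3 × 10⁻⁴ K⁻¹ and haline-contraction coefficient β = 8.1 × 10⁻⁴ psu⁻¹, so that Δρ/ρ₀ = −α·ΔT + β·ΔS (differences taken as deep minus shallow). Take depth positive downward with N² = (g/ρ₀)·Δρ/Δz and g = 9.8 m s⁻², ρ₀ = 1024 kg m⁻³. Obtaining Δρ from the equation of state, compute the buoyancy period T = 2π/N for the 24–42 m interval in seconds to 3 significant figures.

173 s

ΔT = +11.0 K, ΔS = +6.13 psu (deep − shallow).
Δρ/ρ₀ = −αΔT + βΔS = -2.53 × 10⁻³ + 4.9653 × 10⁻³ = 2.4353 × 10⁻³, so Δρ ≈ 2.494 kg m⁻³.
N² = (g/ρ₀)·Δρ/Δz = g·(Δρ/ρ₀)/Δz = 9.8 × 2.4353 × 10⁻³ / 18 = 1.3259 × 10⁻³ s⁻².
N = √(1.3259 × 10⁻³) = 0.036413 rad s⁻¹ → T = 2π/N = 172.55 s ≈ 173 s.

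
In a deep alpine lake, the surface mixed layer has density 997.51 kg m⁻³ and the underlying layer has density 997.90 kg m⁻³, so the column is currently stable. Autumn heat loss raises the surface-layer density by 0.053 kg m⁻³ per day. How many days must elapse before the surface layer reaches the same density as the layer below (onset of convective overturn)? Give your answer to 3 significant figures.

Density deficit of the surface layer: 997.90 − 997.51 = 0.39 kg m⁻³.
Required change = 0.39 / 0.053 = 7.36 days.

7.36 days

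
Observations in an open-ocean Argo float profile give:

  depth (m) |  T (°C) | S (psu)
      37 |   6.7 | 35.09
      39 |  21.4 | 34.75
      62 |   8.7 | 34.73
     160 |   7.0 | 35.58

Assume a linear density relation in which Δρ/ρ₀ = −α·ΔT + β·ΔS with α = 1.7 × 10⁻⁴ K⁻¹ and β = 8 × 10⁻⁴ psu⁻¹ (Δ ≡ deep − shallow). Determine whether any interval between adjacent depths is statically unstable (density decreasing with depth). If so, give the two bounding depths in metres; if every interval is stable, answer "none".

Evaluate Δρ/ρ₀ = −αΔT + βΔS across each adjacent pair:
  37–39 m: −αΔT+βΔS = −(1.7 × 10⁻⁴)(+14.7)+(8 × 10⁻⁴)(-0.34) = -2.8 × 10⁻³ → UNSTABLE
  39–62 m: −αΔT+βΔS = −(1.7 × 10⁻⁴)(-12.7)+(8 × 10⁻⁴)(-0.02) = 2.1 × 10⁻³ → stable
  62–160 m: −αΔT+βΔS = −(1.7 × 10⁻⁴)(-1.7)+(8 × 10⁻⁴)(+0.85) = 9.7 × 10⁻⁴ → stable
The 37–39 m interval has Δρ < 0: lighter water underlies denser water.

37–39 m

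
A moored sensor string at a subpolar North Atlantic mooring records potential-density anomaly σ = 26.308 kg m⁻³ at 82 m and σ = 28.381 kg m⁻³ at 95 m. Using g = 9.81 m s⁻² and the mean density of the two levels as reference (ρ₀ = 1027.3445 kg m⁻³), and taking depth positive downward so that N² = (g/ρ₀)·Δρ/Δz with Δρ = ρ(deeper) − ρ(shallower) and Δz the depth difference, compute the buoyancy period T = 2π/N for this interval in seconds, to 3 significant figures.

161 s

Δρ = 1028.381 − 1026.308 = 2.073 kg m⁻³ over Δz = 95 − 82 = 13 m.
N² = (9.81/1027.3445) × (2.073/13) = 1.5227 × 10⁻³ s⁻².
N = √(1.5227 × 10⁻³) = 0.039022 rad s⁻¹, so T = 2π/N = 161.02 s ≈ 161 s.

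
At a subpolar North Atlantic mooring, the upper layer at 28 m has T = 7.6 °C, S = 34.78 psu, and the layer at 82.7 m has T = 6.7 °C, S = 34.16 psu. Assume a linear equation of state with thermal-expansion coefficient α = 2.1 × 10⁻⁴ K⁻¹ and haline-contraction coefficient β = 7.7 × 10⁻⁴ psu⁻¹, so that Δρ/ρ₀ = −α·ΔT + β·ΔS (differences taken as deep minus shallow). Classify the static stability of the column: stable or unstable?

ΔT = 6.7 − 7.6 = -0.9 K and ΔS = 34.16 − 34.78 = -0.62 psu (deep − shallow).
−αΔT = 1.89 × 10⁻⁴; βΔS = -4.774 × 10⁻⁴; sum Δρ/ρ₀ = -2.884 × 10⁻⁴.
Δρ/ρ₀ < 0, so Δρ < 0: deeper water is lighter → statically unstable; the column would overturn.

unstable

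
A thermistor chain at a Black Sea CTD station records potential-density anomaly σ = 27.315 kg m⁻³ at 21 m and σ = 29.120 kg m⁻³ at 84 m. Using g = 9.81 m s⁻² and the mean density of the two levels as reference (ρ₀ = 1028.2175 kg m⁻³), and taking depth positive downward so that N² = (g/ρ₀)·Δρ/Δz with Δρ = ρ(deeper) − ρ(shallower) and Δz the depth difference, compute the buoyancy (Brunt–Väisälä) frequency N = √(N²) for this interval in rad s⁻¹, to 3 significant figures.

0.0165 rad s⁻¹

Δρ = 1029.120 − 1027.315 = 1.805 kg m⁻³ over Δz = 84 − 21 = 63 m.
N² = (9.81/1028.2175) × (1.805/63) = 2.7335 × 10⁻⁴ s⁻².
N = √(2.7335 × 10⁻⁴) = 0.016533 rad s⁻¹ ≈ 0.0165 rad s⁻¹.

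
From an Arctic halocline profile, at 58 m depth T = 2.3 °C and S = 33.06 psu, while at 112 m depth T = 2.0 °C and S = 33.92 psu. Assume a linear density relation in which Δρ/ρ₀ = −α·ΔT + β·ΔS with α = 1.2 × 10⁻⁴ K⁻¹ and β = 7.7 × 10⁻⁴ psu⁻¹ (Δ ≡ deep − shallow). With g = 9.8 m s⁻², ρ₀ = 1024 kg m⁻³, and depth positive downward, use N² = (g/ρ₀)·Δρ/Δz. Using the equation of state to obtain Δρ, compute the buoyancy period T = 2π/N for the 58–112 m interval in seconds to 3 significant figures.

558 s

ΔT = -0.3 K, ΔS = +0.86 psu (deep − shallow).
Δρ/ρ₀ = −αΔT + βΔS = 3.60 × 10⁻⁵ + 6.622 × 10⁻⁴ = 6.982 × 10⁻⁴, so Δρ ≈ 0.7150 kg m⁻³.
N² = (g/ρ₀)·Δρ/Δz = g·(Δρ/ρ₀)/Δz = 9.8 × 6.982 × 10⁻⁴ / 54 = 1.2671 × 10⁻⁴ s⁻².
N = √(1.2671 × 10⁻⁴) = 0.011257 rad s⁻¹ → T = 2π/N = 558.16 s ≈ 558 s.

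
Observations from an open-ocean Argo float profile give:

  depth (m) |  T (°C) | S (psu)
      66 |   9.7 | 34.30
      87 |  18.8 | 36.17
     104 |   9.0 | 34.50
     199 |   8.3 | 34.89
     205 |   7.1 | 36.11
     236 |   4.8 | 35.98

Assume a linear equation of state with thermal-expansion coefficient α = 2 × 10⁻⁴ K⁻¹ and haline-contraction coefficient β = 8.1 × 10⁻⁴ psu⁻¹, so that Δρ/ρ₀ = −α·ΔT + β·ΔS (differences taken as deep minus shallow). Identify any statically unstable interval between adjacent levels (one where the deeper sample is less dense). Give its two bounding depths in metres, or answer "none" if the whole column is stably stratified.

66–87 m

Evaluate Δρ/ρ₀ = −αΔT + βΔS across each adjacent pair:
  66–87 m: −αΔT+βΔS = −(2 × 10⁻⁴)(+9.1)+(8.1 × 10⁻⁴)(+1.87) = -3.1 × 10⁻⁴ → UNSTABLE
  87–104 m: −αΔT+βΔS = −(2 × 10⁻⁴)(-9.8)+(8.1 × 10⁻⁴)(-1.67) = 6.1 × 10⁻⁴ → stable
  104–199 m: −αΔT+βΔS = −(2 × 10⁻⁴)(-0.7)+(8.1 × 10⁻⁴)(+0.39) = 4.6 × 10⁻⁴ → stable
  199–205 m: −αΔT+βΔS = −(2 × 10⁻⁴)(-1.2)+(8.1 × 10⁻⁴)(+1.22) = 1.2 × 10⁻³ → stable
  205–236 m: −αΔT+βΔS = −(2 × 10⁻⁴)(-2.3)+(8.1 × 10⁻⁴)(-0.13) = 3.5 × 10⁻⁴ → stable
The 66–87 m interval has Δρ < 0: lighter water underlies denser water.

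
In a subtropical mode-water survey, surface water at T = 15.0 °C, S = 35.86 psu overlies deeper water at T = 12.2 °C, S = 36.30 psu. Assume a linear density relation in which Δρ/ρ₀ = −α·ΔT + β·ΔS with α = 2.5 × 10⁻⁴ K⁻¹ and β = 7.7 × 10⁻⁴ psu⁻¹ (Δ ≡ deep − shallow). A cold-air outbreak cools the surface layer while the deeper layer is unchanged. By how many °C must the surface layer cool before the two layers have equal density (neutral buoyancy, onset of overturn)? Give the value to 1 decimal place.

4.2 °C

Neutral buoyancy requires Δρ = 0, i.e. −α(T_deep − T_surf′) + β(S_deep − S_surf) = 0.
T_surf′ = T_deep − (β/α)·ΔS = 12.2 − (7.7 × 10⁻⁴/2.5 × 10⁻⁴)·(+0.44) = 10.845 °C.
Cooling required: 15.0 − (10.845) = 4.155 °C.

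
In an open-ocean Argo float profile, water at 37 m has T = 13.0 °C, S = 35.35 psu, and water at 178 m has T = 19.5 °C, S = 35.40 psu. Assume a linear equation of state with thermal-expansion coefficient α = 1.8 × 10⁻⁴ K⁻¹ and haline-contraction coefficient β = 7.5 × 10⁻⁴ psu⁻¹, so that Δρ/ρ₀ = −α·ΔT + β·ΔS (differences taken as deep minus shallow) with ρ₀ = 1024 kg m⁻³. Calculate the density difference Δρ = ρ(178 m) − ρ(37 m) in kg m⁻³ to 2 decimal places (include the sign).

-1.16 kg m⁻³

ΔT = +6.5 K, ΔS = +0.05 psu (deep − shallow).
Δρ/ρ₀ = −(1.8 × 10⁻⁴)(+6.5) + (7.5 × 10⁻⁴)(+0.05) = -1.1325 × 10⁻³.
Δρ = 1024 × (-1.1325 × 10⁻³) = -1.16 kg m⁻³.
Negative Δρ: lighter below, statically unstable.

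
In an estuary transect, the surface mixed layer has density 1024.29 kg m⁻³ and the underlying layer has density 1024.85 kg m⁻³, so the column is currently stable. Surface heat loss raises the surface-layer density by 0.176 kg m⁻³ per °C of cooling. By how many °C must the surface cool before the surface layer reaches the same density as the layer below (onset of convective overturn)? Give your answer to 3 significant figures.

Density deficit of the surface layer: 1024.85 − 1024.29 = 0.56 kg m⁻³.
Required change = 0.56 / 0.176 = 3.18 °C.

3.18 °C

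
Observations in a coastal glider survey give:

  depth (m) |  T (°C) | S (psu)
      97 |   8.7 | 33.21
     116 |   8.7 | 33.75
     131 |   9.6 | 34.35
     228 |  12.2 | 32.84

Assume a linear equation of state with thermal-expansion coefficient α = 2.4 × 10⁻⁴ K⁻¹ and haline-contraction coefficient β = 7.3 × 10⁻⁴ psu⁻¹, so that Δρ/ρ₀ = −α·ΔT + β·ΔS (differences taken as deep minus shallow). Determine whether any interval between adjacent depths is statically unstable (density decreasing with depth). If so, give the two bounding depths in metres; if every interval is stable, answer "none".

Evaluate Δρ/ρ₀ = −αΔT + βΔS across each adjacent pair:
  97–116 m: −αΔT+βΔS = −(2.4 × 10⁻⁴)(+0.0)+(7.3 × 10⁻⁴)(+0.54) = 3.9 × 10⁻⁴ → stable
  116–131 m: −αΔT+βΔS = −(2.4 × 10⁻⁴)(+0.9)+(7.3 × 10⁻⁴)(+0.60) = 2.2 × 10⁻⁴ → stable
  131–228 m: −αΔT+βΔS = −(2.4 × 10⁻⁴)(+2.6)+(7.3 × 10⁻⁴)(-1.51) = -1.7 × 10⁻³ → UNSTABLE
The 131–228 m interval has Δρ < 0: lighter water underlies denser water.

131–228 m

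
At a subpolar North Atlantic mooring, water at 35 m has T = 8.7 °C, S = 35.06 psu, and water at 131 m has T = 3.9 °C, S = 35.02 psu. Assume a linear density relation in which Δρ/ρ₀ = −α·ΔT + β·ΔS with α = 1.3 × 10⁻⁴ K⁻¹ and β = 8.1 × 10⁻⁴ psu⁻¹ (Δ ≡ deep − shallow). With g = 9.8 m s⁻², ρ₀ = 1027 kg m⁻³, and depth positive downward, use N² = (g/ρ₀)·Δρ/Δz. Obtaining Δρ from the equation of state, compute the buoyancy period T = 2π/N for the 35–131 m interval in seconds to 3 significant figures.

ΔT = -4.8 K, ΔS = -0.04 psu (deep − shallow).
Δρ/ρ₀ = −αΔT + βΔS = 6.24 × 10⁻⁴ − 3.24 × 10⁻⁵ = 5.916 × 10⁻⁴, so Δρ ≈ 0.6076 kg m⁻³.
N² = (g/ρ₀)·Δρ/Δz = g·(Δρ/ρ₀)/Δz = 9.8 × 5.916 × 10⁻⁴ / 96 = 6.0392 × 10⁻⁵ s⁻².
N = √(6.0392 × 10⁻⁵) = 7.7712 × 10⁻³ rad s⁻¹ → T = 2π/N = 808.52 s ≈ 809 s.

809 s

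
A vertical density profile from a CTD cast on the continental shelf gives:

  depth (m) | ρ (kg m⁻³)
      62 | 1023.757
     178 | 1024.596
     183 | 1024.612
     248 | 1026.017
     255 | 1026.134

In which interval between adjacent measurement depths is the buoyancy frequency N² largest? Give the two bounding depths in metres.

183–248 m

Compute the density gradient over each adjacent pair:
  62–178 m: Δρ/Δz = 0.839/116 = 7.2 × 10⁻³ kg m⁻⁴
  178–183 m: Δρ/Δz = 0.016/5 = 3.2 × 10⁻³ kg m⁻⁴
  183–248 m: Δρ/Δz = 1.405/65 = 0.022 kg m⁻⁴
  248–255 m: Δρ/Δz = 0.117/7 = 0.017 kg m⁻⁴
The largest gradient is in the 183–248 m interval — the pycnocline.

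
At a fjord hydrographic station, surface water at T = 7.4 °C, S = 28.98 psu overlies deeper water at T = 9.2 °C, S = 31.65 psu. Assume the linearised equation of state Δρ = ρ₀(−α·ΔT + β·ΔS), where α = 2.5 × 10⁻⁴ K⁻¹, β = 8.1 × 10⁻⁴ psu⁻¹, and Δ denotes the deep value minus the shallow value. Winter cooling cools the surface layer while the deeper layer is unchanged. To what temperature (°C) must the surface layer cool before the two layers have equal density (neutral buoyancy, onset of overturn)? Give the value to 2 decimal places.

0.55 °C

Neutral buoyancy requires Δρ = 0, i.e. −α(T_deep − T_surf′) + β(S_deep − S_surf) = 0.
T_surf′ = T_deep − (β/α)·ΔS = 9.2 − (8.1 × 10⁻⁴/2.5 × 10⁻⁴)·(+2.67) = 0.5492 °C.
Cooling required: 7.4 − (0.5492) = 6.8508 °C.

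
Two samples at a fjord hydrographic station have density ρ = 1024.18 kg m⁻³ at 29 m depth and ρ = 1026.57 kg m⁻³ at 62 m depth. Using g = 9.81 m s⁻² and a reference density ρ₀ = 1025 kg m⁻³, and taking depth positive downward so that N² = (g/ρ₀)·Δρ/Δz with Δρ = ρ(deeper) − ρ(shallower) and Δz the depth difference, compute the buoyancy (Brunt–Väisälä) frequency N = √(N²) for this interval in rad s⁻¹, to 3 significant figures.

Δρ = 1026.57 − 1024.18 = 2.39 kg m⁻³ over Δz = 62 − 29 = 33 m.
N² = (9.81/1025) × (2.39/33) = 6.9315 × 10⁻⁴ s⁻².
N = √(6.9315 × 10⁻⁴) = 0.026328 rad s⁻¹ ≈ 0.0263 rad s⁻¹.

0.0263 rad s⁻¹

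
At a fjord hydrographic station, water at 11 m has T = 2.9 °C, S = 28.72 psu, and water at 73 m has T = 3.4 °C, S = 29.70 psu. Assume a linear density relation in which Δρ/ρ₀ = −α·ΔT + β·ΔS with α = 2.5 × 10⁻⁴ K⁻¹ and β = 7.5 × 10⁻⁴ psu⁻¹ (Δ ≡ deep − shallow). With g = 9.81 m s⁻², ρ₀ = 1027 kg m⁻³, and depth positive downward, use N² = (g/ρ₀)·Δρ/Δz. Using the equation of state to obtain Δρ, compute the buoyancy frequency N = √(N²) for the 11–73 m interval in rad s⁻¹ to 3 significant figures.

ΔT = +0.5 K, ΔS = +0.98 psu (deep − shallow).
Δρ/ρ₀ = −αΔT + βΔS = -1.25 × 10⁻⁴ + 7.35 × 10⁻⁴ = 6.10 × 10⁻⁴, so Δρ ≈ 0.6265 kg m⁻³.
N² = (g/ρ₀)·Δρ/Δz = g·(Δρ/ρ₀)/Δz = 9.81 × 6.10 × 10⁻⁴ / 62 = 9.6518 × 10⁻⁵ s⁻².
N = √(9.6518 × 10⁻⁵) = 9.8244 × 10⁻³ rad s⁻¹ ≈ 9.82 × 10⁻³ rad s⁻¹.

9.82 × 10⁻³ rad s⁻¹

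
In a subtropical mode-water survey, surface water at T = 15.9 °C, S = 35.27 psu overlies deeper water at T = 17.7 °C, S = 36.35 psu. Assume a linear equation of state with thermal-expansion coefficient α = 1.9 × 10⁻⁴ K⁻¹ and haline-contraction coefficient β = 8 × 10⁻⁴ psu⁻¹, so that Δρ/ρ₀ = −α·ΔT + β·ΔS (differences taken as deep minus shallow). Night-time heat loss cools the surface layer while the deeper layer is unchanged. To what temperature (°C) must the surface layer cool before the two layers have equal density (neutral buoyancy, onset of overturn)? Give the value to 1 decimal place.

13.2 °C

Neutral buoyancy requires Δρ = 0, i.e. −α(T_deep − T_surf′) + β(S_deep − S_surf) = 0.
T_surf′ = T_deep − (β/α)·ΔS = 17.7 − (8 × 10⁻⁴/1.9 × 10⁻⁴)·(+1.08) = 13.153 °C.
Cooling required: 15.9 − (13.153) = 2.747 °C.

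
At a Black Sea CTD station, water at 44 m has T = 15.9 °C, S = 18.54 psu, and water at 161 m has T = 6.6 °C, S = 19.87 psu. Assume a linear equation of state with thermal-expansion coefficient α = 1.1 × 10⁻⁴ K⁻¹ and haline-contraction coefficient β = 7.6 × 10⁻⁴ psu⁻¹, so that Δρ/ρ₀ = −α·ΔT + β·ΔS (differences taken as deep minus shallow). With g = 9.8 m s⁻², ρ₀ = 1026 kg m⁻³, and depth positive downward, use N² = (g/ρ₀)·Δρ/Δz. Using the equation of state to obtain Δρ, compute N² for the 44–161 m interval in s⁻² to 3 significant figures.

1.70 × 10⁻⁴ s⁻²

ΔT = -9.3 K, ΔS = +1.33 psu (deep − shallow).
Δρ/ρ₀ = −αΔT + βΔS = 1.023 × 10⁻³ + 1.0108 × 10⁻³ = 2.0338 × 10⁻³, so Δρ ≈ 2.087 kg m⁻³.
N² = (g/ρ₀)·Δρ/Δz = g·(Δρ/ρ₀)/Δz = 9.8 × 2.0338 × 10⁻³ / 117 = 1.7035 × 10⁻⁴ s⁻² ≈ 1.70 × 10⁻⁴ s⁻².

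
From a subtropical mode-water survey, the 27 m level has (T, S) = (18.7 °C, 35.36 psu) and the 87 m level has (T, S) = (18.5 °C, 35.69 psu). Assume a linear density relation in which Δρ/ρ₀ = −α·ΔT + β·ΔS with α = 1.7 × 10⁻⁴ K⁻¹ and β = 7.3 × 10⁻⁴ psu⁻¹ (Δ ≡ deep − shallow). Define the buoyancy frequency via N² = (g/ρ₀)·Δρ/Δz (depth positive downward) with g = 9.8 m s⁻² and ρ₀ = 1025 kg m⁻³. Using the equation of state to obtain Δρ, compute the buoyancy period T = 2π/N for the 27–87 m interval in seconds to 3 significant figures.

ΔT = -0.2 K, ΔS = +0.33 psu (deep − shallow).
Δρ/ρ₀ = −αΔT + βΔS = 3.40 × 10⁻⁵ + 2.409 × 10⁻⁴ = 2.749 × 10⁻⁴, so Δρ ≈ 0.2818 kg m⁻³.
N² = (g/ρ₀)·Δρ/Δz = g·(Δρ/ρ₀)/Δz = 9.8 × 2.749 × 10⁻⁴ / 60 = 4.4900 × 10⁻⁵ s⁻².
N = √(4.4900 × 10⁻⁵) = 6.7007 × 10⁻³ rad s⁻¹ → T = 2π/N = 937.69 s ≈ 938 s.

938 s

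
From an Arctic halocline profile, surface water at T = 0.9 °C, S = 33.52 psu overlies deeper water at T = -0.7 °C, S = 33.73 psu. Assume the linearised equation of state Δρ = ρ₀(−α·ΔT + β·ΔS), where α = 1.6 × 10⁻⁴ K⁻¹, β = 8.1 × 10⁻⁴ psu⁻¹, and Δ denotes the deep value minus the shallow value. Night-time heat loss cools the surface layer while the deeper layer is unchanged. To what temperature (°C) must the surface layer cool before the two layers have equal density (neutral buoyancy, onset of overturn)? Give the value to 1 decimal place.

-1.8 °C

Neutral buoyancy requires Δρ = 0, i.e. −α(T_deep − T_surf′) + β(S_deep − S_surf) = 0.
T_surf′ = T_deep − (β/α)·ΔS = -0.7 − (8.1 × 10⁻⁴/1.6 × 10⁻⁴)·(+0.21) = -1.763 °C.
Cooling required: 0.9 − (-1.763) = 2.663 °C.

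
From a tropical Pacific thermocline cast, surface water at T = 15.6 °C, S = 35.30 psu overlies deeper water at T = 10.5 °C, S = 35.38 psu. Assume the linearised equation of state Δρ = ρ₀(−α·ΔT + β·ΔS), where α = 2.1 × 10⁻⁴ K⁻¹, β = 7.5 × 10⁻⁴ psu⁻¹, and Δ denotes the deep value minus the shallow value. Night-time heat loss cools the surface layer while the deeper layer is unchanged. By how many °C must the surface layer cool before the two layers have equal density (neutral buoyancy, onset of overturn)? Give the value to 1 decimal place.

Neutral buoyancy requires Δρ = 0, i.e. −α(T_deep − T_surf′) + β(S_deep − S_surf) = 0.
T_surf′ = T_deep − (β/α)·ΔS = 10.5 − (7.5 × 10⁻⁴/2.1 × 10⁻⁴)·(+0.08) = 10.214 °C.
Cooling required: 15.6 − (10.214) = 5.386 °C.

5.4 °C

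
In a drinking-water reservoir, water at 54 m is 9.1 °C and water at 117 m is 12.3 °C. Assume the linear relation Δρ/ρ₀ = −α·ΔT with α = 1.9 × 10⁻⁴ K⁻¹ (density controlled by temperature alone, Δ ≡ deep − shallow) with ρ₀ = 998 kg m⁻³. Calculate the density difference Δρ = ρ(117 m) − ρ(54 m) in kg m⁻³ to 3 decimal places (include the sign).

ΔT = +3.2 K, Δρ/ρ₀ = −αΔT = -6.08 × 10⁻⁴.
Δρ = 998 × (-6.08 × 10⁻⁴) = -0.607 kg m⁻³.
Negative Δρ: lighter below, statically unstable.

-0.607 kg m⁻³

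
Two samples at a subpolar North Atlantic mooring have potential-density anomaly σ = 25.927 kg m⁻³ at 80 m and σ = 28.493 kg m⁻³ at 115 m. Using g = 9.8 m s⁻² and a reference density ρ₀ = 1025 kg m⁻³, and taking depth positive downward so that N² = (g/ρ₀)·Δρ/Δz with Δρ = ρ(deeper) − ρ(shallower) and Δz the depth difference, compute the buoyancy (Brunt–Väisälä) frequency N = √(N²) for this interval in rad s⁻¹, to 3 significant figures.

Δρ = 1028.493 − 1025.927 = 2.566 kg m⁻³ over Δz = 115 − 80 = 35 m.
N² = (9.8/1025) × (2.566/35) = 7.0096 × 10⁻⁴ s⁻².
N = √(7.0096 × 10⁻⁴) = 0.026476 rad s⁻¹ ≈ 0.0265 rad s⁻¹.

0.0265 rad s⁻¹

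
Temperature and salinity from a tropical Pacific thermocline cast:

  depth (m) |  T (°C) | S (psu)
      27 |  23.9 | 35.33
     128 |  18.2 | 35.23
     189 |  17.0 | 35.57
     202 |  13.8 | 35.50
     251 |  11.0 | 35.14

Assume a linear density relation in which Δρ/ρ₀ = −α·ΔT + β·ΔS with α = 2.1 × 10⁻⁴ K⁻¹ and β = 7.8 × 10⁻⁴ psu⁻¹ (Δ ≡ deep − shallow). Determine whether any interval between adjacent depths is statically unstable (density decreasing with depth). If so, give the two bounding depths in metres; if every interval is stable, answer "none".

Evaluate Δρ/ρ₀ = −αΔT + βΔS across each adjacent pair:
  27–128 m: −αΔT+βΔS = −(2.1 × 10⁻⁴)(-5.7)+(7.8 × 10⁻⁴)(-0.10) = 1.1 × 10⁻³ → stable
  128–189 m: −αΔT+βΔS = −(2.1 × 10⁻⁴)(-1.2)+(7.8 × 10⁻⁴)(+0.34) = 5.2 × 10⁻⁴ → stable
  189–202 m: −αΔT+βΔS = −(2.1 × 10⁻⁴)(-3.2)+(7.8 × 10⁻⁴)(-0.07) = 6.2 × 10⁻⁴ → stable
  202–251 m: −αΔT+βΔS = −(2.1 × 10⁻⁴)(-2.8)+(7.8 × 10⁻⁴)(-0.36) = 3.1 × 10⁻⁴ → stable
Every interval has Δρ > 0: the column is stably stratified throughout.

none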